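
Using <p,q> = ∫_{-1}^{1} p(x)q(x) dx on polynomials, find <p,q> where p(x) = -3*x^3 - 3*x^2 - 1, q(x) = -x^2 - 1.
<p,q> = 88/15

Expand the product: p(x)·q(x) = 3*x^5 + 3*x^4 + 3*x^3 + 4*x^2 + 1.
∫_{-1}^{1} of each monomial x^k gives [2/(k+1) if k even, 0 if k odd]. Integrating term-by-term (or equivalently evaluating the antiderivative F(x) = x^6/2 + 3*x^5/5 + 3*x^4/4 + 4*x^3/3 + x at the endpoints):
  F(1) − F(−1) = 251/60 − (-101/60) = 88/15.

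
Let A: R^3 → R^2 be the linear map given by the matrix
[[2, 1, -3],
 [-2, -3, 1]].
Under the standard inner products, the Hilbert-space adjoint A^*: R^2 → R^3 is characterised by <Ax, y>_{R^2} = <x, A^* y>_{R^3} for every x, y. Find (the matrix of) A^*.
A^* = A^T =
[[2, -2],
 [1, -3],
 [-3, 1]]

For real matrices with standard dot products, the defining identity <Ax, y> = <x, A^* y> gives (Ax)^T y = x^T (A^*) y, i.e. x^T A^T y = x^T (A^*) y. Since this holds for all x, y, we must have A^* = A^T. Therefore
A^* =
[[2, -2],
 [1, -3],
 [-3, 1]].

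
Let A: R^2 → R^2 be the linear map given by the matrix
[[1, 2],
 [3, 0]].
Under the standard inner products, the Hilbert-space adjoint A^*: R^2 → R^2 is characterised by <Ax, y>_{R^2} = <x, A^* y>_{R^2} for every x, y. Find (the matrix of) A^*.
A^* = A^T =
[[1, 3],
 [2, 0]]

For real matrices with standard dot products, the defining identity <Ax, y> = <x, A^* y> gives (Ax)^T y = x^T (A^*) y, i.e. x^T A^T y = x^T (A^*) y. Since this holds for all x, y, we must have A^* = A^T. Therefore
A^* =
[[1, 3],
 [2, 0]].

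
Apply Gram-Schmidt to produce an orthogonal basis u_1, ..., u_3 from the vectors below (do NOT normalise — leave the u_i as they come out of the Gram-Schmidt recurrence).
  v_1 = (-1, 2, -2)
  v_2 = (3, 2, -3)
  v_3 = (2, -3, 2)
Orthogonal basis:
  u_1 = (-1, 2, -2)
  u_2 = (34/9, 4/9, -13/9)
  u_3 = (-14/149, -63/149, -56/149)

Apply the Gram-Schmidt recurrence
  u_1 = v_1
  u_i = v_i − Σ_{j<i} ((v_i · u_j) / (u_j · u_j)) · u_j.

Step by step this gives:
  u_1 = (-1, 2, -2)
  u_2 = (34/9, 4/9, -13/9)
  u_3 = (-14/149, -63/149, -56/149)

Orthogonality check:
  u_2 · u_1 = 0 (should be 0)
  u_3 · u_1 = 0 (should be 0)
  u_3 · u_2 = 0 (should be 0)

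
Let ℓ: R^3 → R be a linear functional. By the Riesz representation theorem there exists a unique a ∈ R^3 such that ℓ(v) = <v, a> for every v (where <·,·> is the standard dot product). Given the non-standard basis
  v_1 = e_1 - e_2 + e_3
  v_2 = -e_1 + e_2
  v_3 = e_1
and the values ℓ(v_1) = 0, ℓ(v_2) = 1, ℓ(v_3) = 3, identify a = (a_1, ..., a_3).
a = (3, 4, 1)

Write a = (a_1, ..., a_3) in the standard basis. For each basis vector v_i, ℓ(v_i) = <v_i, a> is a linear equation in the a_j's. Collect the n equations into a matrix system V a = ℓ, where row i of V is v_i (expressed in the standard basis). Since V is invertible (lower-triangular with 1s on the diagonal, up to permutation), solve by back-substitution:
  V =
[[1, -1, 1],
 [-1, 1, 0],
 [1, 0, 0]]
  V a = (0, 1, 3)
Solving gives a = (3, 4, 1).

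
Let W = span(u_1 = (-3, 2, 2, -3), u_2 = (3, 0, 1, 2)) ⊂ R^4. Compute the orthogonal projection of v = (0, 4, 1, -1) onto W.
proj_W(v) = (-2/5, 26/15, 37/15, -17/15)

Set up U = [u_1 | ... | u_2] ∈ R^(4×2). The projector onto W = col(U) is P = U (U^T U)^(-1) U^T.
Compute U^T U =
  [26, -13]
  [-13, 14],
and U^T v = (13, -1).
Solve U^T U · c = U^T v for the coefficients: c = (13/15, 11/15). The projection is proj_W(v) = U c.
Check: (v - proj_W(v)) · u_1 = 0  (should be 0).
Check: (v - proj_W(v)) · u_2 = 0  (should be 0).
Result: proj_W(v) = (-2/5, 26/15, 37/15, -17/15).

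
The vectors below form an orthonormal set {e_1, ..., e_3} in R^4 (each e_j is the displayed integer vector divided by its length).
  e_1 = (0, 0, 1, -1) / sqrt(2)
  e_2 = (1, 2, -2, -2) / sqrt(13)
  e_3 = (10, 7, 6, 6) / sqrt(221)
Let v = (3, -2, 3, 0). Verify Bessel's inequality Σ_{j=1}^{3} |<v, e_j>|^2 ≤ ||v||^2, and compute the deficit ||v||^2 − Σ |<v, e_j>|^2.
Σ |<v, e_j>|^2 = 27/2; ||v||^2 = 22; deficit = 17/2

Write each e_j = u_j / sqrt(<u_j, u_j>) where u_j is the displayed integer vector. Then <v, e_j> = <v, u_j> / sqrt(<u_j, u_j>), so |<v, e_j>|^2 = <v, u_j>^2 / <u_j, u_j>.
Coefficients: <v, e_1> = 3/sqrt(2), <v, e_2> = -7/sqrt(13), <v, e_3> = 34/sqrt(221).
Square and sum: Σ |<v, e_j>|^2 = 27/2.
Compute ||v||^2 = v·v = 22.
Deficit = 22 − 27/2 = 17/2 ≥ 0, confirming Bessel's inequality. (The deficit equals ||v − Σ <v,e_j> e_j||^2, the squared distance from v to span{e_j}.)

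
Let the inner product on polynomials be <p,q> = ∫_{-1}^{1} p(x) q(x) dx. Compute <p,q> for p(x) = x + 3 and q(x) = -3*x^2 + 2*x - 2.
<p,q> = -50/3

Expand the product: p(x)·q(x) = -3*x^3 - 7*x^2 + 4*x - 6.
∫_{-1}^{1} of each monomial x^k gives [2/(k+1) if k even, 0 if k odd]. Integrating term-by-term (or equivalently evaluating the antiderivative F(x) = -3*x^4/4 - 7*x^3/3 + 2*x^2 - 6*x at the endpoints):
  F(1) − F(−1) = -85/12 − (115/12) = -50/3.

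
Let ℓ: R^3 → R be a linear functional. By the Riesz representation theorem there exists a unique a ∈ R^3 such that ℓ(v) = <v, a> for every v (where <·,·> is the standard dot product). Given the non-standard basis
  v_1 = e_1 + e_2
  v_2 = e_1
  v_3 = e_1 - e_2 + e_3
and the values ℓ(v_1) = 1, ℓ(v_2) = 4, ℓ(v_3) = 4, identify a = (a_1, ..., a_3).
a = (4, -3, -3)

Write a = (a_1, ..., a_3) in the standard basis. For each basis vector v_i, ℓ(v_i) = <v_i, a> is a linear equation in the a_j's. Collect the n equations into a matrix system V a = ℓ, where row i of V is v_i (expressed in the standard basis). Since V is invertible (lower-triangular with 1s on the diagonal, up to permutation), solve by back-substitution:
  V =
[[1, 1, 0],
 [1, 0, 0],
 [1, -1, 1]]
  V a = (1, 4, 4)
Solving gives a = (4, -3, -3).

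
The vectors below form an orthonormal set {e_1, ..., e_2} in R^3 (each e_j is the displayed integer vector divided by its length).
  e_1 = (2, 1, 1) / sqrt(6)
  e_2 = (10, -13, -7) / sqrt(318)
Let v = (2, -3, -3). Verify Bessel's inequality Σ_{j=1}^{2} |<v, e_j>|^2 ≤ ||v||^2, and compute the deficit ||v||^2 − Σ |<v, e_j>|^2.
Σ |<v, e_j>|^2 = 450*2**(8/81)*3**(55/81)*5**(97/162)*7**(41/81)/343; ||v||^2 = 22; deficit = 64/53

Write each e_j = u_j / sqrt(<u_j, u_j>) where u_j is the displayed integer vector. Then <v, e_j> = <v, u_j> / sqrt(<u_j, u_j>), so |<v, e_j>|^2 = <v, u_j>^2 / <u_j, u_j>.
Coefficients: <v, e_1> = -2/sqrt(6), <v, e_2> = 80/sqrt(318).
Square and sum: Σ |<v, e_j>|^2 = 450*2**(8/81)*3**(55/81)*5**(97/162)*7**(41/81)/343.
Compute ||v||^2 = v·v = 22.
Deficit = 22 − 450*2**(8/81)*3**(55/81)*5**(97/162)*7**(41/81)/343 = 64/53 ≥ 0, confirming Bessel's inequality. (The deficit equals ||v − Σ <v,e_j> e_j||^2, the squared distance from v to span{e_j}.)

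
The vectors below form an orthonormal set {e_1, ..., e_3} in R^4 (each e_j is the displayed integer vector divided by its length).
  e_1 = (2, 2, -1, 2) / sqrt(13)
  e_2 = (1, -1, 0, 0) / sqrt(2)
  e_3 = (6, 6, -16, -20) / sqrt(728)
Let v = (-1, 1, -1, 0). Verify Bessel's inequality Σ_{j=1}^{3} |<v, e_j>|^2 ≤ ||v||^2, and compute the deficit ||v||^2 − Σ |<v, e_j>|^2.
Σ |<v, e_j>|^2 = 17/7; ||v||^2 = 3; deficit = 4/7

Write each e_j = u_j / sqrt(<u_j, u_j>) where u_j is the displayed integer vector. Then <v, e_j> = <v, u_j> / sqrt(<u_j, u_j>), so |<v, e_j>|^2 = <v, u_j>^2 / <u_j, u_j>.
Coefficients: <v, e_1> = 1/sqrt(13), <v, e_2> = -2/sqrt(2), <v, e_3> = 16/sqrt(728).
Square and sum: Σ |<v, e_j>|^2 = 17/7.
Compute ||v||^2 = v·v = 3.
Deficit = 3 − 17/7 = 4/7 ≥ 0, confirming Bessel's inequality. (The deficit equals ||v − Σ <v,e_j> e_j||^2, the squared distance from v to span{e_j}.)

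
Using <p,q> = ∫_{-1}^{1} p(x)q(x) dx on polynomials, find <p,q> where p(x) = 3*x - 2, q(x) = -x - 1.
<p,q> = 2

Expand the product: p(x)·q(x) = -3*x^2 - x + 2.
∫_{-1}^{1} of each monomial x^k gives [2/(k+1) if k even, 0 if k odd]. Integrating term-by-term (or equivalently evaluating the antiderivative F(x) = -x^3 - x^2/2 + 2*x at the endpoints):
  F(1) − F(−1) = 1/2 − (-3/2) = 2.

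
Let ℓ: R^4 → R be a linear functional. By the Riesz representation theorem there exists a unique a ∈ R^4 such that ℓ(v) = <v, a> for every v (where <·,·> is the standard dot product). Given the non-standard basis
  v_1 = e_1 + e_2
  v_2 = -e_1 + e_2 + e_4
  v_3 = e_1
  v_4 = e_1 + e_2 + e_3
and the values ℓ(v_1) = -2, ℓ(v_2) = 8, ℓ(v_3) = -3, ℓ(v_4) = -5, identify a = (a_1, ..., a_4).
a = (-3, 1, -3, 4)

Write a = (a_1, ..., a_4) in the standard basis. For each basis vector v_i, ℓ(v_i) = <v_i, a> is a linear equation in the a_j's. Collect the n equations into a matrix system V a = ℓ, where row i of V is v_i (expressed in the standard basis). Since V is invertible (lower-triangular with 1s on the diagonal, up to permutation), solve by back-substitution:
  V =
[[1, 1, 0, 0],
 [-1, 1, 0, 1],
 [1, 0, 0, 0],
 [1, 1, 1, 0]]
  V a = (-2, 8, -3, -5)
Solving gives a = (-3, 1, -3, 4).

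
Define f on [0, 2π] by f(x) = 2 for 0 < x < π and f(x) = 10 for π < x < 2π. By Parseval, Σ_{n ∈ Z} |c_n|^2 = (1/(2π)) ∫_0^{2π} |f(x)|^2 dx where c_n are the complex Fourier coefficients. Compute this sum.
Σ |c_n|^2 = 52

Parseval equates the L^2 energy of f (normalised by 1/(2π)) with the ℓ^2 sum of its Fourier coefficients: (1/(2π)) ∫_0^{2π} |f|^2 = Σ |c_n|^2.
Compute the left side: (1/(2π)) [∫_0^π 2^2 dx + ∫_π^{2π} 10^2 dx] = (1/(2π)) · (4π + 100π) = (4 + 100)/2 = 52.
So Σ_{n ∈ Z} |c_n|^2 = 52.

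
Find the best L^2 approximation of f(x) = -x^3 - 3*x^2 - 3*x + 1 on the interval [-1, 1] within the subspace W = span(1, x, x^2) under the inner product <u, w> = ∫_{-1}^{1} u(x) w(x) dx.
g(x) = -3*x^2 - 18*x/5 + 1

The best approximation g ∈ W is the orthogonal projection of f onto W. Writing g = a_0 + a_1 x + a_2 x^2, the coefficients solve the normal equations G · a = b where
  G_{ij} = <φ_i, φ_j> and b_i = <f, φ_i>, with φ_0 = 1, φ_1 = x, φ_2 = x^2.
G =
  [2, 0, 2/3]
  [0, 2/3, 0]
  [2/3, 0, 2/5],
b = (0, -12/5, -8/15).
Solving gives a_0 = 1, a_1 = -18/5, a_2 = -3, so
  g(x) = -3*x^2 - 18*x/5 + 1.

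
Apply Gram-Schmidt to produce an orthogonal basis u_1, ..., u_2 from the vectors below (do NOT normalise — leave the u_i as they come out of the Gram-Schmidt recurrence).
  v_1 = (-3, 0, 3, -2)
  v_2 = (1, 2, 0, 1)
Orthogonal basis:
  u_1 = (-3, 0, 3, -2)
  u_2 = (7/22, 2, 15/22, 6/11)

Apply the Gram-Schmidt recurrence
  u_1 = v_1
  u_i = v_i − Σ_{j<i} ((v_i · u_j) / (u_j · u_j)) · u_j.

Step by step this gives:
  u_1 = (-3, 0, 3, -2)
  u_2 = (7/22, 2, 15/22, 6/11)

Orthogonality check:
  u_2 · u_1 = 0 (should be 0)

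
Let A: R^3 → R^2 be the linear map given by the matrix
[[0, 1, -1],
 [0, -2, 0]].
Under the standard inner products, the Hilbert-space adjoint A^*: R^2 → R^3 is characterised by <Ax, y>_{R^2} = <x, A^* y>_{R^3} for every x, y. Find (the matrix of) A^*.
A^* = A^T =
[[0, 0],
 [1, -2],
 [-1, 0]]

For real matrices with standard dot products, the defining identity <Ax, y> = <x, A^* y> gives (Ax)^T y = x^T (A^*) y, i.e. x^T A^T y = x^T (A^*) y. Since this holds for all x, y, we must have A^* = A^T. Therefore
A^* =
[[0, 0],
 [1, -2],
 [-1, 0]].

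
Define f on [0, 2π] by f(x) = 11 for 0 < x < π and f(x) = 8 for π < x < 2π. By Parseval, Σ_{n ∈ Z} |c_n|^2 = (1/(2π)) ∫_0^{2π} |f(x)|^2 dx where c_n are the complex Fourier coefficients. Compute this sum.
Σ |c_n|^2 = 185/2

Parseval equates the L^2 energy of f (normalised by 1/(2π)) with the ℓ^2 sum of its Fourier coefficients: (1/(2π)) ∫_0^{2π} |f|^2 = Σ |c_n|^2.
Compute the left side: (1/(2π)) [∫_0^π 11^2 dx + ∫_π^{2π} 8^2 dx] = (1/(2π)) · (121π + 64π) = (121 + 64)/2 = 185/2.
So Σ_{n ∈ Z} |c_n|^2 = 185/2.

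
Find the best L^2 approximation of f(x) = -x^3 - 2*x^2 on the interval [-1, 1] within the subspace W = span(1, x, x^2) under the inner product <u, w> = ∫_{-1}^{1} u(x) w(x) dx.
g(x) = -2*x^2 - 3*x/5

The best approximation g ∈ W is the orthogonal projection of f onto W. Writing g = a_0 + a_1 x + a_2 x^2, the coefficients solve the normal equations G · a = b where
  G_{ij} = <φ_i, φ_j> and b_i = <f, φ_i>, with φ_0 = 1, φ_1 = x, φ_2 = x^2.
G =
  [2, 0, 2/3]
  [0, 2/3, 0]
  [2/3, 0, 2/5],
b = (-4/3, -2/5, -4/5).
Solving gives a_0 = 0, a_1 = -3/5, a_2 = -2, so
  g(x) = -2*x^2 - 3*x/5.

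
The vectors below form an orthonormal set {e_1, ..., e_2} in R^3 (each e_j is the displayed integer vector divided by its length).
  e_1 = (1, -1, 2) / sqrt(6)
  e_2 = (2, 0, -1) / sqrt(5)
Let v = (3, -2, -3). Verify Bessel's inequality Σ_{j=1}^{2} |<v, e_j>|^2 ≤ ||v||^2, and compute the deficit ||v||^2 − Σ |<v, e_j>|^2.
Σ |<v, e_j>|^2 = 491/30; ||v||^2 = 22; deficit = 169/30

Write each e_j = u_j / sqrt(<u_j, u_j>) where u_j is the displayed integer vector. Then <v, e_j> = <v, u_j> / sqrt(<u_j, u_j>), so |<v, e_j>|^2 = <v, u_j>^2 / <u_j, u_j>.
Coefficients: <v, e_1> = -1/sqrt(6), <v, e_2> = 9/sqrt(5).
Square and sum: Σ |<v, e_j>|^2 = 491/30.
Compute ||v||^2 = v·v = 22.
Deficit = 22 − 491/30 = 169/30 ≥ 0, confirming Bessel's inequality. (The deficit equals ||v − Σ <v,e_j> e_j||^2, the squared distance from v to span{e_j}.)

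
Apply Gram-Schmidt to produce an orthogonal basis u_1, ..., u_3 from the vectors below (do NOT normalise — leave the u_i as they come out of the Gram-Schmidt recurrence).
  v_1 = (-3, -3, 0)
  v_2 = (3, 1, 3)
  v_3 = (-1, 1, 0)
Orthogonal basis:
  u_1 = (-3, -3, 0)
  u_2 = (1, -1, 3)
  u_3 = (-9/11, 9/11, 6/11)

Apply the Gram-Schmidt recurrence
  u_1 = v_1
  u_i = v_i − Σ_{j<i} ((v_i · u_j) / (u_j · u_j)) · u_j.

Step by step this gives:
  u_1 = (-3, -3, 0)
  u_2 = (1, -1, 3)
  u_3 = (-9/11, 9/11, 6/11)

Orthogonality check:
  u_2 · u_1 = 0 (should be 0)
  u_3 · u_1 = 0 (should be 0)
  u_3 · u_2 = 0 (should be 0)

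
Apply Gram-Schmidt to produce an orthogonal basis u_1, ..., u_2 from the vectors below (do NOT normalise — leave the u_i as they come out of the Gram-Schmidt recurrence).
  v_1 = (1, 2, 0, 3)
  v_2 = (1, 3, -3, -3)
Orthogonal basis:
  u_1 = (1, 2, 0, 3)
  u_2 = (8/7, 23/7, -3, -18/7)

Apply the Gram-Schmidt recurrence
  u_1 = v_1
  u_i = v_i − Σ_{j<i} ((v_i · u_j) / (u_j · u_j)) · u_j.

Step by step this gives:
  u_1 = (1, 2, 0, 3)
  u_2 = (8/7, 23/7, -3, -18/7)

Orthogonality check:
  u_2 · u_1 = 0 (should be 0)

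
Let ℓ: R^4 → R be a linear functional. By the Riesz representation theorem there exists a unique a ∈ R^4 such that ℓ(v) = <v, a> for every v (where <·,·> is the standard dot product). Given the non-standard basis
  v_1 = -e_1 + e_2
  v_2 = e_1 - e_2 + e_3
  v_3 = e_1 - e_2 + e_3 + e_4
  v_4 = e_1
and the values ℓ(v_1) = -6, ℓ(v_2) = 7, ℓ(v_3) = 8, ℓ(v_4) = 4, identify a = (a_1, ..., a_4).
a = (4, -2, 1, 1)

Write a = (a_1, ..., a_4) in the standard basis. For each basis vector v_i, ℓ(v_i) = <v_i, a> is a linear equation in the a_j's. Collect the n equations into a matrix system V a = ℓ, where row i of V is v_i (expressed in the standard basis). Since V is invertible (lower-triangular with 1s on the diagonal, up to permutation), solve by back-substitution:
  V =
[[-1, 1, 0, 0],
 [1, -1, 1, 0],
 [1, -1, 1, 1],
 [1, 0, 0, 0]]
  V a = (-6, 7, 8, 4)
Solving gives a = (4, -2, 1, 1).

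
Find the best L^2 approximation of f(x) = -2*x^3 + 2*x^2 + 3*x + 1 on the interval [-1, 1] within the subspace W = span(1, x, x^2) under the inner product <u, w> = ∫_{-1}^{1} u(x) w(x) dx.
g(x) = 2*x^2 + 9*x/5 + 1

The best approximation g ∈ W is the orthogonal projection of f onto W. Writing g = a_0 + a_1 x + a_2 x^2, the coefficients solve the normal equations G · a = b where
  G_{ij} = <φ_i, φ_j> and b_i = <f, φ_i>, with φ_0 = 1, φ_1 = x, φ_2 = x^2.
G =
  [2, 0, 2/3]
  [0, 2/3, 0]
  [2/3, 0, 2/5],
b = (10/3, 6/5, 22/15).
Solving gives a_0 = 1, a_1 = 9/5, a_2 = 2, so
  g(x) = 2*x^2 + 9*x/5 + 1.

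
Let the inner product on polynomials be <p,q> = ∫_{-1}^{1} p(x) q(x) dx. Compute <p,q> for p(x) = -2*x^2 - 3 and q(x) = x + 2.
<p,q> = -44/3

Expand the product: p(x)·q(x) = -2*x^3 - 4*x^2 - 3*x - 6.
∫_{-1}^{1} of each monomial x^k gives [2/(k+1) if k even, 0 if k odd]. Integrating term-by-term (or equivalently evaluating the antiderivative F(x) = -x^4/2 - 4*x^3/3 - 3*x^2/2 - 6*x at the endpoints):
  F(1) − F(−1) = -28/3 − (16/3) = -44/3.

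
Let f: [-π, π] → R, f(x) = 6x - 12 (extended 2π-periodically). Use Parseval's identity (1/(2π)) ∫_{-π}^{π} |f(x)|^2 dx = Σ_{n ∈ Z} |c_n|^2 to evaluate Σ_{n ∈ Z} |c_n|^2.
Σ |c_n|^2 = 12π^2 + 144

Expand and integrate term by term over [-π, π]:
  ∫ (6x)^2 dx = 36·(2π^3/3); ∫ 2·6·(-12)·x dx = 0 (odd integrand); ∫ (-12)^2 dx = 144·2π.
So (1/(2π)) ∫_{-π}^{π} (6x - 12)^2 dx = 36π^2/3 + 144 = 12π^2 + 144.
Parseval ⇒ Σ |c_n|^2 = 12π^2 + 144.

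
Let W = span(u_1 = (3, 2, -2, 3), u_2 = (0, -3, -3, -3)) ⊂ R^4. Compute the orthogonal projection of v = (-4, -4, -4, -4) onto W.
proj_W(v) = (-36/23, -104/23, -56/23, -116/23)

Set up U = [u_1 | ... | u_2] ∈ R^(4×2). The projector onto W = col(U) is P = U (U^T U)^(-1) U^T.
Compute U^T U =
  [26, -9]
  [-9, 27],
and U^T v = (-24, 36).
Solve U^T U · c = U^T v for the coefficients: c = (-12/23, 80/69). The projection is proj_W(v) = U c.
Check: (v - proj_W(v)) · u_1 = 0  (should be 0).
Check: (v - proj_W(v)) · u_2 = 0  (should be 0).
Result: proj_W(v) = (-36/23, -104/23, -56/23, -116/23).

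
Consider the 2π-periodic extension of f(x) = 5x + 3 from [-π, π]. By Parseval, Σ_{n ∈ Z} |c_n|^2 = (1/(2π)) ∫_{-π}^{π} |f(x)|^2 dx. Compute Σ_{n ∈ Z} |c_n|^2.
Σ |c_n|^2 = 25π^2/3 + 9

Expand and integrate term by term over [-π, π]:
  ∫ (5x)^2 dx = 25·(2π^3/3); ∫ 2·5·(3)·x dx = 0 (odd integrand); ∫ 3^2 dx = 9·2π.
So (1/(2π)) ∫_{-π}^{π} (5x + 3)^2 dx = 25π^2/3 + 9 = 25π^2/3 + 9.
Parseval ⇒ Σ |c_n|^2 = 25π^2/3 + 9.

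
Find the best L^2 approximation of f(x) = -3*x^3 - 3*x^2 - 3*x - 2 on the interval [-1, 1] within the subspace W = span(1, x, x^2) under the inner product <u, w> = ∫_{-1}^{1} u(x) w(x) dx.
g(x) = -3*x^2 - 24*x/5 - 2

The best approximation g ∈ W is the orthogonal projection of f onto W. Writing g = a_0 + a_1 x + a_2 x^2, the coefficients solve the normal equations G · a = b where
  G_{ij} = <φ_i, φ_j> and b_i = <f, φ_i>, with φ_0 = 1, φ_1 = x, φ_2 = x^2.
G =
  [2, 0, 2/3]
  [0, 2/3, 0]
  [2/3, 0, 2/5],
b = (-6, -16/5, -38/15).
Solving gives a_0 = -2, a_1 = -24/5, a_2 = -3, so
  g(x) = -3*x^2 - 24*x/5 - 2.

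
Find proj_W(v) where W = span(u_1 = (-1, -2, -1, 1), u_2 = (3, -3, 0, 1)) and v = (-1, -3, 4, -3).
proj_W(v) = (25/39, -1/3, 4/39, 1/13)

Set up U = [u_1 | ... | u_2] ∈ R^(4×2). The projector onto W = col(U) is P = U (U^T U)^(-1) U^T.
Compute U^T U =
  [7, 4]
  [4, 19],
and U^T v = (0, 3).
Solve U^T U · c = U^T v for the coefficients: c = (-4/39, 7/39). The projection is proj_W(v) = U c.
Check: (v - proj_W(v)) · u_1 = 0  (should be 0).
Check: (v - proj_W(v)) · u_2 = 0  (should be 0).
Result: proj_W(v) = (25/39, -1/3, 4/39, 1/13).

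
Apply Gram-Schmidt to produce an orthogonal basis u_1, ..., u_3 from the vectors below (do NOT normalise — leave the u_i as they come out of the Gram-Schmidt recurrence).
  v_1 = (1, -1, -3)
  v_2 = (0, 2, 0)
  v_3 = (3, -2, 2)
Orthogonal basis:
  u_1 = (1, -1, -3)
  u_2 = (2/11, 20/11, -6/11)
  u_3 = (33/10, 0, 11/10)

Apply the Gram-Schmidt recurrence
  u_1 = v_1
  u_i = v_i − Σ_{j<i} ((v_i · u_j) / (u_j · u_j)) · u_j.

Step by step this gives:
  u_1 = (1, -1, -3)
  u_2 = (2/11, 20/11, -6/11)
  u_3 = (33/10, 0, 11/10)

Orthogonality check:
  u_2 · u_1 = 0 (should be 0)
  u_3 · u_1 = 0 (should be 0)
  u_3 · u_2 = 0 (should be 0)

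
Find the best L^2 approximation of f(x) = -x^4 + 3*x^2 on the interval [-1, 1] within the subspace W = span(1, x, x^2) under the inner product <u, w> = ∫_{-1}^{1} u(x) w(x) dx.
g(x) = 15*x^2/7 + 3/35

The best approximation g ∈ W is the orthogonal projection of f onto W. Writing g = a_0 + a_1 x + a_2 x^2, the coefficients solve the normal equations G · a = b where
  G_{ij} = <φ_i, φ_j> and b_i = <f, φ_i>, with φ_0 = 1, φ_1 = x, φ_2 = x^2.
G =
  [2, 0, 2/3]
  [0, 2/3, 0]
  [2/3, 0, 2/5],
b = (8/5, 0, 32/35).
Solving gives a_0 = 3/35, a_1 = 0, a_2 = 15/7, so
  g(x) = 15*x^2/7 + 3/35.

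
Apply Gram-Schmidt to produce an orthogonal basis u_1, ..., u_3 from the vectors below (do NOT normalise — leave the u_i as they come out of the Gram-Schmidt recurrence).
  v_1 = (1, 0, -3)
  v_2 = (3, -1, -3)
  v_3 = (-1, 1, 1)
Orthogonal basis:
  u_1 = (1, 0, -3)
  u_2 = (9/5, -1, 3/5)
  u_3 = (6/23, 12/23, 2/23)

Apply the Gram-Schmidt recurrence
  u_1 = v_1
  u_i = v_i − Σ_{j<i} ((v_i · u_j) / (u_j · u_j)) · u_j.

Step by step this gives:
  u_1 = (1, 0, -3)
  u_2 = (9/5, -1, 3/5)
  u_3 = (6/23, 12/23, 2/23)

Orthogonality check:
  u_2 · u_1 = 0 (should be 0)
  u_3 · u_1 = 0 (should be 0)
  u_3 · u_2 = 0 (should be 0)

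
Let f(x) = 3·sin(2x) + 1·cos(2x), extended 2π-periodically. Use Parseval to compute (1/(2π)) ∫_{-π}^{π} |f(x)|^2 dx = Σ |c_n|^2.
Σ |c_n|^2 = 5

Expand |f|^2 and use orthogonality of {sin(nx), cos(mx)} on [-π, π]:
  ∫_{-π}^{π} sin(nx)^2 dx = π, ∫ cos(mx)^2 dx = π, and cross terms integrate to 0.
So ∫_{-π}^{π} f(x)^2 dx = 3^2 · π + 1^2 · π = (9 + 1)π.
Divide by 2π: (9 + 1)/2 = 5.
By Parseval, this equals Σ |c_n|^2.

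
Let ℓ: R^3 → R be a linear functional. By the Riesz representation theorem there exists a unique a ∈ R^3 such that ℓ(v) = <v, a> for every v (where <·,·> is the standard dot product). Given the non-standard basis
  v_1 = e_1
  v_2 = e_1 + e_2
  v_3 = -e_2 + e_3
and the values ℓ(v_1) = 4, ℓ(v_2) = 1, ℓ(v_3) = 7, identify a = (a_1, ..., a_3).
a = (4, -3, 4)

Write a = (a_1, ..., a_3) in the standard basis. For each basis vector v_i, ℓ(v_i) = <v_i, a> is a linear equation in the a_j's. Collect the n equations into a matrix system V a = ℓ, where row i of V is v_i (expressed in the standard basis). Since V is invertible (lower-triangular with 1s on the diagonal, up to permutation), solve by back-substitution:
  V =
[[1, 0, 0],
 [1, 1, 0],
 [0, -1, 1]]
  V a = (4, 1, 7)
Solving gives a = (4, -3, 4).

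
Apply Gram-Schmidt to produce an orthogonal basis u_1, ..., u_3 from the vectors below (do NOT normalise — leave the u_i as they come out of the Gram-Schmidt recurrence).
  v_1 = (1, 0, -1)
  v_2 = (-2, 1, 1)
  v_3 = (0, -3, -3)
Orthogonal basis:
  u_1 = (1, 0, -1)
  u_2 = (-1/2, 1, -1/2)
  u_3 = (-2, -2, -2)

Apply the Gram-Schmidt recurrence
  u_1 = v_1
  u_i = v_i − Σ_{j<i} ((v_i · u_j) / (u_j · u_j)) · u_j.

Step by step this gives:
  u_1 = (1, 0, -1)
  u_2 = (-1/2, 1, -1/2)
  u_3 = (-2, -2, -2)

Orthogonality check:
  u_2 · u_1 = 0 (should be 0)
  u_3 · u_1 = 0 (should be 0)
  u_3 · u_2 = 0 (should be 0)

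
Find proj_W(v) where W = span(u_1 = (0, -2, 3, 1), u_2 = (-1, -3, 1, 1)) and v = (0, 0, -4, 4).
proj_W(v) = (-20/17, -12/17, -52/17, -4/17)

Set up U = [u_1 | ... | u_2] ∈ R^(4×2). The projector onto W = col(U) is P = U (U^T U)^(-1) U^T.
Compute U^T U =
  [14, 10]
  [10, 12],
and U^T v = (-8, 0).
Solve U^T U · c = U^T v for the coefficients: c = (-24/17, 20/17). The projection is proj_W(v) = U c.
Check: (v - proj_W(v)) · u_1 = 0  (should be 0).
Check: (v - proj_W(v)) · u_2 = 0  (should be 0).
Result: proj_W(v) = (-20/17, -12/17, -52/17, -4/17).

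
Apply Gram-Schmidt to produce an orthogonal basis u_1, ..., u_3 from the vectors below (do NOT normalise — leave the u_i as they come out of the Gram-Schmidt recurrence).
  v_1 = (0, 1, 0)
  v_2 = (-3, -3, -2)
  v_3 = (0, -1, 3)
Orthogonal basis:
  u_1 = (0, 1, 0)
  u_2 = (-3, 0, -2)
  u_3 = (-18/13, 0, 27/13)

Apply the Gram-Schmidt recurrence
  u_1 = v_1
  u_i = v_i − Σ_{j<i} ((v_i · u_j) / (u_j · u_j)) · u_j.

Step by step this gives:
  u_1 = (0, 1, 0)
  u_2 = (-3, 0, -2)
  u_3 = (-18/13, 0, 27/13)

Orthogonality check:
  u_2 · u_1 = 0 (should be 0)
  u_3 · u_1 = 0 (should be 0)
  u_3 · u_2 = 0 (should be 0)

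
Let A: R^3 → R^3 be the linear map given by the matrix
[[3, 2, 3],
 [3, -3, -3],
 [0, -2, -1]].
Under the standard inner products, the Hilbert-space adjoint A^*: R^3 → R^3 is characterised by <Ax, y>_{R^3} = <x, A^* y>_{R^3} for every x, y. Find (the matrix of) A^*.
A^* = A^T =
[[3, 3, 0],
 [2, -3, -2],
 [3, -3, -1]]

For real matrices with standard dot products, the defining identity <Ax, y> = <x, A^* y> gives (Ax)^T y = x^T (A^*) y, i.e. x^T A^T y = x^T (A^*) y. Since this holds for all x, y, we must have A^* = A^T. Therefore
A^* =
[[3, 3, 0],
 [2, -3, -2],
 [3, -3, -1]].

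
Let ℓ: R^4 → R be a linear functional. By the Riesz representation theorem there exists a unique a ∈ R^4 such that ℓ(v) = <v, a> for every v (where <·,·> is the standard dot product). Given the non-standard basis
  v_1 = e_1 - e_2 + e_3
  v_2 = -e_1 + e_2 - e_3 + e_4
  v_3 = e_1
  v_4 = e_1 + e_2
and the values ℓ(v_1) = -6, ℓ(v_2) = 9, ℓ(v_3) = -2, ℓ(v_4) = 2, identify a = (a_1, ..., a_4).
a = (-2, 4, 0, 3)

Write a = (a_1, ..., a_4) in the standard basis. For each basis vector v_i, ℓ(v_i) = <v_i, a> is a linear equation in the a_j's. Collect the n equations into a matrix system V a = ℓ, where row i of V is v_i (expressed in the standard basis). Since V is invertible (lower-triangular with 1s on the diagonal, up to permutation), solve by back-substitution:
  V =
[[1, -1, 1, 0],
 [-1, 1, -1, 1],
 [1, 0, 0, 0],
 [1, 1, 0, 0]]
  V a = (-6, 9, -2, 2)
Solving gives a = (-2, 4, 0, 3).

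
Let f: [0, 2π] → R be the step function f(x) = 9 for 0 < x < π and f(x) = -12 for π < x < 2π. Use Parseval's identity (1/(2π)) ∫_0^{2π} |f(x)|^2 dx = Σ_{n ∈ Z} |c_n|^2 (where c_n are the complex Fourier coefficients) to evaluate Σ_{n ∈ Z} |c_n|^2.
Σ |c_n|^2 = 225/2

Parseval equates the L^2 energy of f (normalised by 1/(2π)) with the ℓ^2 sum of its Fourier coefficients: (1/(2π)) ∫_0^{2π} |f|^2 = Σ |c_n|^2.
Compute the left side: (1/(2π)) [∫_0^π 9^2 dx + ∫_π^{2π} (-12)^2 dx] = (1/(2π)) · (81π + 144π) = (81 + 144)/2 = 225/2.
So Σ_{n ∈ Z} |c_n|^2 = 225/2.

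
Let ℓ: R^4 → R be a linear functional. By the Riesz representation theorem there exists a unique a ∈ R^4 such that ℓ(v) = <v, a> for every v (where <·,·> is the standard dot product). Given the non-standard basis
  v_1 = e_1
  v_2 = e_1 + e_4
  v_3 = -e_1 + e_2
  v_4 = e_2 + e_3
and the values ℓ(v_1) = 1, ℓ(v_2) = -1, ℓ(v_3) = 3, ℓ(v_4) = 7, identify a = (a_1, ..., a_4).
a = (1, 4, 3, -2)

Write a = (a_1, ..., a_4) in the standard basis. For each basis vector v_i, ℓ(v_i) = <v_i, a> is a linear equation in the a_j's. Collect the n equations into a matrix system V a = ℓ, where row i of V is v_i (expressed in the standard basis). Since V is invertible (lower-triangular with 1s on the diagonal, up to permutation), solve by back-substitution:
  V =
[[1, 0, 0, 0],
 [1, 0, 0, 1],
 [-1, 1, 0, 0],
 [0, 1, 1, 0]]
  V a = (1, -1, 3, 7)
Solving gives a = (1, 4, 3, -2).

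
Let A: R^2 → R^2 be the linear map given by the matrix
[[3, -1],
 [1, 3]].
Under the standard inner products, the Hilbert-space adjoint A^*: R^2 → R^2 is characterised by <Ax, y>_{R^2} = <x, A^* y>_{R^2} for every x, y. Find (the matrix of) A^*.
A^* = A^T =
[[3, 1],
 [-1, 3]]

For real matrices with standard dot products, the defining identity <Ax, y> = <x, A^* y> gives (Ax)^T y = x^T (A^*) y, i.e. x^T A^T y = x^T (A^*) y. Since this holds for all x, y, we must have A^* = A^T. Therefore
A^* =
[[3, 1],
 [-1, 3]].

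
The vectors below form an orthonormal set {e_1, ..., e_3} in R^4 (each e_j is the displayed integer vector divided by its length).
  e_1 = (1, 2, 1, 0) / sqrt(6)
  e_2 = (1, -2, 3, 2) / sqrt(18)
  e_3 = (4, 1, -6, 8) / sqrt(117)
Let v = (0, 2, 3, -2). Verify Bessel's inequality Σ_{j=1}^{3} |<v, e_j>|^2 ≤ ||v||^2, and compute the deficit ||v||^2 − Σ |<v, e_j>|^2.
Σ |<v, e_j>|^2 = 662/39; ||v||^2 = 17; deficit = 1/39

Write each e_j = u_j / sqrt(<u_j, u_j>) where u_j is the displayed integer vector. Then <v, e_j> = <v, u_j> / sqrt(<u_j, u_j>), so |<v, e_j>|^2 = <v, u_j>^2 / <u_j, u_j>.
Coefficients: <v, e_1> = 7/sqrt(6), <v, e_2> = 1/sqrt(18), <v, e_3> = -32/sqrt(117).
Square and sum: Σ |<v, e_j>|^2 = 662/39.
Compute ||v||^2 = v·v = 17.
Deficit = 17 − 662/39 = 1/39 ≥ 0, confirming Bessel's inequality. (The deficit equals ||v − Σ <v,e_j> e_j||^2, the squared distance from v to span{e_j}.)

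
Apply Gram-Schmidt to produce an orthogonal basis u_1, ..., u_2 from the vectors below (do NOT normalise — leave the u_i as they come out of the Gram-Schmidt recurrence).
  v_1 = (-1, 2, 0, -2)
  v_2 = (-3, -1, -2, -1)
Orthogonal basis:
  u_1 = (-1, 2, 0, -2)
  u_2 = (-8/3, -5/3, -2, -1/3)

Apply the Gram-Schmidt recurrence
  u_1 = v_1
  u_i = v_i − Σ_{j<i} ((v_i · u_j) / (u_j · u_j)) · u_j.

Step by step this gives:
  u_1 = (-1, 2, 0, -2)
  u_2 = (-8/3, -5/3, -2, -1/3)

Orthogonality check:
  u_2 · u_1 = 0 (should be 0)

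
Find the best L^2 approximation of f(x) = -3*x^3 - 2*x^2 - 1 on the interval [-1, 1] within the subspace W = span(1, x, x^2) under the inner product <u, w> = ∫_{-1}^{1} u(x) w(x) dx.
g(x) = -2*x^2 - 9*x/5 - 1

The best approximation g ∈ W is the orthogonal projection of f onto W. Writing g = a_0 + a_1 x + a_2 x^2, the coefficients solve the normal equations G · a = b where
  G_{ij} = <φ_i, φ_j> and b_i = <f, φ_i>, with φ_0 = 1, φ_1 = x, φ_2 = x^2.
G =
  [2, 0, 2/3]
  [0, 2/3, 0]
  [2/3, 0, 2/5],
b = (-10/3, -6/5, -22/15).
Solving gives a_0 = -1, a_1 = -9/5, a_2 = -2, so
  g(x) = -2*x^2 - 9*x/5 - 1.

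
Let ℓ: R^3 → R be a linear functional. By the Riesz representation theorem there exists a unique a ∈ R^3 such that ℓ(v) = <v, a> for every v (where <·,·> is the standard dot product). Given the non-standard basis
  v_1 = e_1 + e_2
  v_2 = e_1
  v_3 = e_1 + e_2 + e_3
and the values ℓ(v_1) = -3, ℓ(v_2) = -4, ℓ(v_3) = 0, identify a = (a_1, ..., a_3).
a = (-4, 1, 3)

Write a = (a_1, ..., a_3) in the standard basis. For each basis vector v_i, ℓ(v_i) = <v_i, a> is a linear equation in the a_j's. Collect the n equations into a matrix system V a = ℓ, where row i of V is v_i (expressed in the standard basis). Since V is invertible (lower-triangular with 1s on the diagonal, up to permutation), solve by back-substitution:
  V =
[[1, 1, 0],
 [1, 0, 0],
 [1, 1, 1]]
  V a = (-3, -4, 0)
Solving gives a = (-4, 1, 3).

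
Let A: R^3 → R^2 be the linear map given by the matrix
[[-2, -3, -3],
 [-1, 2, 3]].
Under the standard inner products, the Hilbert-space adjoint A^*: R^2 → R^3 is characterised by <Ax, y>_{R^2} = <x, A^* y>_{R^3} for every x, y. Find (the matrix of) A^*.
A^* = A^T =
[[-2, -1],
 [-3, 2],
 [-3, 3]]

For real matrices with standard dot products, the defining identity <Ax, y> = <x, A^* y> gives (Ax)^T y = x^T (A^*) y, i.e. x^T A^T y = x^T (A^*) y. Since this holds for all x, y, we must have A^* = A^T. Therefore
A^* =
[[-2, -1],
 [-3, 2],
 [-3, 3]].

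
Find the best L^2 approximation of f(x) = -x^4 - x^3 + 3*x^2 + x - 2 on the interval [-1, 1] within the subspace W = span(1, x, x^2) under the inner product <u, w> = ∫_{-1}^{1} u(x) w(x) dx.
g(x) = 15*x^2/7 + 2*x/5 - 67/35

The best approximation g ∈ W is the orthogonal projection of f onto W. Writing g = a_0 + a_1 x + a_2 x^2, the coefficients solve the normal equations G · a = b where
  G_{ij} = <φ_i, φ_j> and b_i = <f, φ_i>, with φ_0 = 1, φ_1 = x, φ_2 = x^2.
G =
  [2, 0, 2/3]
  [0, 2/3, 0]
  [2/3, 0, 2/5],
b = (-12/5, 4/15, -44/105).
Solving gives a_0 = -67/35, a_1 = 2/5, a_2 = 15/7, so
  g(x) = 15*x^2/7 + 2*x/5 - 67/35.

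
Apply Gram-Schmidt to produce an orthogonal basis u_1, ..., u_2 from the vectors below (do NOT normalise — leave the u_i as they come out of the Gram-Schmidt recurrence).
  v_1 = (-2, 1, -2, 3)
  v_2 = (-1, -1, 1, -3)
Orthogonal basis:
  u_1 = (-2, 1, -2, 3)
  u_2 = (-19/9, -4/9, -1/9, -4/3)

Apply the Gram-Schmidt recurrence
  u_1 = v_1
  u_i = v_i − Σ_{j<i} ((v_i · u_j) / (u_j · u_j)) · u_j.

Step by step this gives:
  u_1 = (-2, 1, -2, 3)
  u_2 = (-19/9, -4/9, -1/9, -4/3)

Orthogonality check:
  u_2 · u_1 = 0 (should be 0)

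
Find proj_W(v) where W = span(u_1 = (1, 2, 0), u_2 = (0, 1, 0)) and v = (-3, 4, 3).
proj_W(v) = (-3, 4, 0)

Set up U = [u_1 | ... | u_2] ∈ R^(3×2). The projector onto W = col(U) is P = U (U^T U)^(-1) U^T.
Compute U^T U =
  [5, 2]
  [2, 1],
and U^T v = (5, 4).
Solve U^T U · c = U^T v for the coefficients: c = (-3, 10). The projection is proj_W(v) = U c.
Check: (v - proj_W(v)) · u_1 = 0  (should be 0).
Check: (v - proj_W(v)) · u_2 = 0  (should be 0).
Result: proj_W(v) = (-3, 4, 0).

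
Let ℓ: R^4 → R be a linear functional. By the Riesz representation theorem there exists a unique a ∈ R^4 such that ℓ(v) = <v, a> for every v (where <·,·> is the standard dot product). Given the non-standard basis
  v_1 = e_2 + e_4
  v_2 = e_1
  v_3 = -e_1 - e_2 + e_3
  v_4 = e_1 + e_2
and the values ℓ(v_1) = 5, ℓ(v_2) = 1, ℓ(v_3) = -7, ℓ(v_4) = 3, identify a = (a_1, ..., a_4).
a = (1, 2, -4, 3)

Write a = (a_1, ..., a_4) in the standard basis. For each basis vector v_i, ℓ(v_i) = <v_i, a> is a linear equation in the a_j's. Collect the n equations into a matrix system V a = ℓ, where row i of V is v_i (expressed in the standard basis). Since V is invertible (lower-triangular with 1s on the diagonal, up to permutation), solve by back-substitution:
  V =
[[0, 1, 0, 1],
 [1, 0, 0, 0],
 [-1, -1, 1, 0],
 [1, 1, 0, 0]]
  V a = (5, 1, -7, 3)
Solving gives a = (1, 2, -4, 3).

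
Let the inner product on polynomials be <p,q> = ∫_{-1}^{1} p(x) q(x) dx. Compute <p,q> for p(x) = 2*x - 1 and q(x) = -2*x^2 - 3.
<p,q> = 22/3

Expand the product: p(x)·q(x) = -4*x^3 + 2*x^2 - 6*x + 3.
∫_{-1}^{1} of each monomial x^k gives [2/(k+1) if k even, 0 if k odd]. Integrating term-by-term (or equivalently evaluating the antiderivative F(x) = -x^4 + 2*x^3/3 - 3*x^2 + 3*x at the endpoints):
  F(1) − F(−1) = -1/3 − (-23/3) = 22/3.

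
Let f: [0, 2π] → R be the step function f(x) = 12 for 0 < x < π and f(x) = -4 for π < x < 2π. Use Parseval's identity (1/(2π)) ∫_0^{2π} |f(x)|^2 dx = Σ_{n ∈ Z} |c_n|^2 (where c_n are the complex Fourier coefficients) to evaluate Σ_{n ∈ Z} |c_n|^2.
Σ |c_n|^2 = 80

Parseval equates the L^2 energy of f (normalised by 1/(2π)) with the ℓ^2 sum of its Fourier coefficients: (1/(2π)) ∫_0^{2π} |f|^2 = Σ |c_n|^2.
Compute the left side: (1/(2π)) [∫_0^π 12^2 dx + ∫_π^{2π} (-4)^2 dx] = (1/(2π)) · (144π + 16π) = (144 + 16)/2 = 80.
So Σ_{n ∈ Z} |c_n|^2 = 80.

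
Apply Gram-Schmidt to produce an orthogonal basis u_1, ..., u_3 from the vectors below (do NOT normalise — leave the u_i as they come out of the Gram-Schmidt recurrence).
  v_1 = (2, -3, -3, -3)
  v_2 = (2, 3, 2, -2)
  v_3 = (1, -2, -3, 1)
Orthogonal basis:
  u_1 = (2, -3, -3, -3)
  u_2 = (72/31, 78/31, 47/31, -77/31)
  u_3 = (381/313, 178/313, -286/313, 362/313)

Apply the Gram-Schmidt recurrence
  u_1 = v_1
  u_i = v_i − Σ_{j<i} ((v_i · u_j) / (u_j · u_j)) · u_j.

Step by step this gives:
  u_1 = (2, -3, -3, -3)
  u_2 = (72/31, 78/31, 47/31, -77/31)
  u_3 = (381/313, 178/313, -286/313, 362/313)

Orthogonality check:
  u_2 · u_1 = 0 (should be 0)
  u_3 · u_1 = 0 (should be 0)
  u_3 · u_2 = 0 (should be 0)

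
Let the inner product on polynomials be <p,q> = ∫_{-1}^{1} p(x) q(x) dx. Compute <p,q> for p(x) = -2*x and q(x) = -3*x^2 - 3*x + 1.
<p,q> = 4

Expand the product: p(x)·q(x) = 6*x^3 + 6*x^2 - 2*x.
∫_{-1}^{1} of each monomial x^k gives [2/(k+1) if k even, 0 if k odd]. Integrating term-by-term (or equivalently evaluating the antiderivative F(x) = 3*x^4/2 + 2*x^3 - x^2 at the endpoints):
  F(1) − F(−1) = 5/2 − (-3/2) = 4.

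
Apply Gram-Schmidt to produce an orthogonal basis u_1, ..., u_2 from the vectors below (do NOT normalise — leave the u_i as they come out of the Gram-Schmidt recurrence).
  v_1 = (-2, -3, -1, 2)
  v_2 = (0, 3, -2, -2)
Orthogonal basis:
  u_1 = (-2, -3, -1, 2)
  u_2 = (-11/9, 7/6, -47/18, -7/9)

Apply the Gram-Schmidt recurrence
  u_1 = v_1
  u_i = v_i − Σ_{j<i} ((v_i · u_j) / (u_j · u_j)) · u_j.

Step by step this gives:
  u_1 = (-2, -3, -1, 2)
  u_2 = (-11/9, 7/6, -47/18, -7/9)

Orthogonality check:
  u_2 · u_1 = 0 (should be 0)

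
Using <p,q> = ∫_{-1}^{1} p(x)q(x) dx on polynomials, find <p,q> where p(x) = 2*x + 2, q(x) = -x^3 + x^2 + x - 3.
<p,q> = -152/15

Expand the product: p(x)·q(x) = -2*x^4 + 4*x^2 - 4*x - 6.
∫_{-1}^{1} of each monomial x^k gives [2/(k+1) if k even, 0 if k odd]. Integrating term-by-term (or equivalently evaluating the antiderivative F(x) = -2*x^5/5 + 4*x^3/3 - 2*x^2 - 6*x at the endpoints):
  F(1) − F(−1) = -106/15 − (46/15) = -152/15.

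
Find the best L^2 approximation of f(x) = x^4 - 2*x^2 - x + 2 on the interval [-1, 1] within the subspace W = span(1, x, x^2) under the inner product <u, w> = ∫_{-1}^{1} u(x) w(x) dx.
g(x) = -8*x^2/7 - x + 67/35

The best approximation g ∈ W is the orthogonal projection of f onto W. Writing g = a_0 + a_1 x + a_2 x^2, the coefficients solve the normal equations G · a = b where
  G_{ij} = <φ_i, φ_j> and b_i = <f, φ_i>, with φ_0 = 1, φ_1 = x, φ_2 = x^2.
G =
  [2, 0, 2/3]
  [0, 2/3, 0]
  [2/3, 0, 2/5],
b = (46/15, -2/3, 86/105).
Solving gives a_0 = 67/35, a_1 = -1, a_2 = -8/7, so
  g(x) = -8*x^2/7 - x + 67/35.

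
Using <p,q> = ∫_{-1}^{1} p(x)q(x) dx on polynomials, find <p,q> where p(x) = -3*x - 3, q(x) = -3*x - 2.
<p,q> = 18

Expand the product: p(x)·q(x) = 9*x^2 + 15*x + 6.
∫_{-1}^{1} of each monomial x^k gives [2/(k+1) if k even, 0 if k odd]. Integrating term-by-term (or equivalently evaluating the antiderivative F(x) = 3*x^3 + 15*x^2/2 + 6*x at the endpoints):
  F(1) − F(−1) = 33/2 − (-3/2) = 18.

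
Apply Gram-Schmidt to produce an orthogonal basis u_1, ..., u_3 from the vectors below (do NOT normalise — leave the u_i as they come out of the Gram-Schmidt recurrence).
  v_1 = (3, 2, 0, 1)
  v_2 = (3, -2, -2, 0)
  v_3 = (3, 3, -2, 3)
Orthogonal basis:
  u_1 = (3, 2, 0, 1)
  u_2 = (27/14, -19/7, -2, -5/14)
  u_3 = (-66/71, 113/213, -410/213, 368/213)

Apply the Gram-Schmidt recurrence
  u_1 = v_1
  u_i = v_i − Σ_{j<i} ((v_i · u_j) / (u_j · u_j)) · u_j.

Step by step this gives:
  u_1 = (3, 2, 0, 1)
  u_2 = (27/14, -19/7, -2, -5/14)
  u_3 = (-66/71, 113/213, -410/213, 368/213)

Orthogonality check:
  u_2 · u_1 = 0 (should be 0)
  u_3 · u_1 = 0 (should be 0)
  u_3 · u_2 = 0 (should be 0)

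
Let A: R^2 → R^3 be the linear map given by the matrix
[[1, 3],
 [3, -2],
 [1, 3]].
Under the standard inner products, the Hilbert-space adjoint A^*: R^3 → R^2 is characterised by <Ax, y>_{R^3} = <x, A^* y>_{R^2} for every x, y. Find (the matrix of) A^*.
A^* = A^T =
[[1, 3, 1],
 [3, -2, 3]]

For real matrices with standard dot products, the defining identity <Ax, y> = <x, A^* y> gives (Ax)^T y = x^T (A^*) y, i.e. x^T A^T y = x^T (A^*) y. Since this holds for all x, y, we must have A^* = A^T. Therefore
A^* =
[[1, 3, 1],
 [3, -2, 3]].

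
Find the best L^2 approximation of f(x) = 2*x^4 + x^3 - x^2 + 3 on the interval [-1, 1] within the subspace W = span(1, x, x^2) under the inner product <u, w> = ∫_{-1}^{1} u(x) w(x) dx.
g(x) = 5*x^2/7 + 3*x/5 + 99/35

The best approximation g ∈ W is the orthogonal projection of f onto W. Writing g = a_0 + a_1 x + a_2 x^2, the coefficients solve the normal equations G · a = b where
  G_{ij} = <φ_i, φ_j> and b_i = <f, φ_i>, with φ_0 = 1, φ_1 = x, φ_2 = x^2.
G =
  [2, 0, 2/3]
  [0, 2/3, 0]
  [2/3, 0, 2/5],
b = (92/15, 2/5, 76/35).
Solving gives a_0 = 99/35, a_1 = 3/5, a_2 = 5/7, so
  g(x) = 5*x^2/7 + 3*x/5 + 99/35.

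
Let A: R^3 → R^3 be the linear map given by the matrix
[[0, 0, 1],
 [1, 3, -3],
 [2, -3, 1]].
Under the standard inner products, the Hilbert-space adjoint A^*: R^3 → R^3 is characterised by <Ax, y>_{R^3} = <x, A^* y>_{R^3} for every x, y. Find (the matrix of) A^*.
A^* = A^T =
[[0, 1, 2],
 [0, 3, -3],
 [1, -3, 1]]

For real matrices with standard dot products, the defining identity <Ax, y> = <x, A^* y> gives (Ax)^T y = x^T (A^*) y, i.e. x^T A^T y = x^T (A^*) y. Since this holds for all x, y, we must have A^* = A^T. Therefore
A^* =
[[0, 1, 2],
 [0, 3, -3],
 [1, -3, 1]].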